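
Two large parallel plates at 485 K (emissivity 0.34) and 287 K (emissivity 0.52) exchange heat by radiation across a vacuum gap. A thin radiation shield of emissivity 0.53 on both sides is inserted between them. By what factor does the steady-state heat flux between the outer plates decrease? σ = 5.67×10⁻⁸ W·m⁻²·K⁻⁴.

factor ≈ 1.72

Without shield: q₀ = σΔ(T⁴)/(1/ε₁+1/ε₂−1) with denominator 3.864.
With shield the two gaps are in series; the resistances add: (1/ε₁+1/ε_s−1)+(1/ε_s+1/ε₂−1) = 3.828+2.810 = 6.638.
Heat-flux ratio q₀/q = 6.638/3.864.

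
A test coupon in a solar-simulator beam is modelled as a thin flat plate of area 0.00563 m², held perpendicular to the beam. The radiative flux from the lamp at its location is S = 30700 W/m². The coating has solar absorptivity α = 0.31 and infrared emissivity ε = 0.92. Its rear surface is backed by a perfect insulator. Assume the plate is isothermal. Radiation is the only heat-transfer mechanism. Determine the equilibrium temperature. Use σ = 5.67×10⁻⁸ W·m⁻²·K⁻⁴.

At equilibrium, absorbed power = emitted power.
Absorbing cross-section = A = 0.005630 m²; emitting surface = A = 0.005630 m² (ratio 1).
αS·A_cross = εσ·A_surf·T⁴  ⇒  T⁴ = αS/(ε·1σ).
T⁴ = 0.310·30700/(0.92·1·5.67×10⁻⁸) = 1.824×10¹¹ K⁴.
T = (1.824×10¹¹)^(1/4).

T ≈ 654 K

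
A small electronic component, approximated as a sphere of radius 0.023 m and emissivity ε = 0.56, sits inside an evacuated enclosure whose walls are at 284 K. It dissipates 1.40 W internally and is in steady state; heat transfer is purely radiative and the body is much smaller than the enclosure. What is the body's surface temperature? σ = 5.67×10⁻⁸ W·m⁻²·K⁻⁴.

T ≈ 339 K

For a small grey body in a large enclosure, net radiated power = εσA(T⁴ − T_w⁴).
Steady state: P = εσA(T⁴ − T_w⁴) with A = 4πr² = 0.006648 m².
T⁴ = P/(εσA) + T_w⁴ = 1.40/(0.56·5.67×10⁻⁸·0.006648) + (284)⁴
    = 6.633×10⁹ + 6.505×10⁹ = 1.314×10¹⁰ K⁴.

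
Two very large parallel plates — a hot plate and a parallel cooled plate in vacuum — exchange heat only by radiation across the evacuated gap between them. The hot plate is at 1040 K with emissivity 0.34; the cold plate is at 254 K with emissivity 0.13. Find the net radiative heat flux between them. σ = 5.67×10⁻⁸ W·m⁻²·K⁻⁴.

For two infinite grey parallel plates, q = σ(T₁⁴ − T₂⁴)/(1/ε₁ + 1/ε₂ − 1).
T₁⁴ − T₂⁴ = 1.170×10¹² − 4.162×10⁹ = 1.166×10¹² K⁴.
1/ε₁ + 1/ε₂ − 1 = 2.941 + 7.692 − 1 = 9.633.
q = 5.67×10⁻⁸ × 1.166×10¹² / 9.633.

q ≈ 6860 W/m²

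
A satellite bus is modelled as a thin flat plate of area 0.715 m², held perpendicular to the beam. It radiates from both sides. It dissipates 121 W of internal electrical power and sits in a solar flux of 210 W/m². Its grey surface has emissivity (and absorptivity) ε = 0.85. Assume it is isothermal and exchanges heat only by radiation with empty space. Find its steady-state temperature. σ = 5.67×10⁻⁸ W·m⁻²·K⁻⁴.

At steady state, absorbed solar power + internal power = radiated power.
Absorbed: α·S·A_cross = 0.85·210·0.7150 = 127.6 W (cross-section A).
Total input = 127.6 + 121 = 248.6 W.
Radiated: εσ·A_surf·T⁴ with A_surf = 2A = 1.430 m².
T⁴ = 248.6/(0.85·5.67×10⁻⁸·1.430) = 3.608×10⁹ K⁴.

T ≈ 245 K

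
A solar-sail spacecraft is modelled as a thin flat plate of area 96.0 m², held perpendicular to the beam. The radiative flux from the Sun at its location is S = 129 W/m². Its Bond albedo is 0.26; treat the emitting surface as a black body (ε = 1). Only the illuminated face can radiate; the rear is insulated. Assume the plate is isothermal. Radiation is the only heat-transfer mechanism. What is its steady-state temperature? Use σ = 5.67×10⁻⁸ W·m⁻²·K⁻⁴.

T ≈ 203 K

At equilibrium, absorbed power = emitted power.
Absorbing cross-section = A = 96.00 m²; emitting surface = A = 96.00 m² (ratio 1).
(1−a)S·A_cross = εσ·A_surf·T⁴  ⇒  T⁴ = (1−a)S/(1σ).
T⁴ = 0.740·129/(1·5.67×10⁻⁸) = 1.684×10⁹ K⁴.
T = (1.684×10⁹)^(1/4).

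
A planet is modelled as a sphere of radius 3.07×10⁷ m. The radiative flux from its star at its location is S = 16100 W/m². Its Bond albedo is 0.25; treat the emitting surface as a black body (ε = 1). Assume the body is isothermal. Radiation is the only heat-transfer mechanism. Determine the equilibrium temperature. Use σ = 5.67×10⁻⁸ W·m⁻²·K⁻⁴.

T ≈ 480 K

At equilibrium, absorbed power = emitted power.
Absorbing cross-section = πr² = 2.961×10¹⁵ m²; emitting surface = 4πr² = 1.184×10¹⁶ m² (ratio 4).
(1−a)S·A_cross = εσ·A_surf·T⁴  ⇒  T⁴ = (1−a)S/(4σ).
T⁴ = 0.750·16100/(4·5.67×10⁻⁸) = 5.324×10¹⁰ K⁴.
T = (5.324×10¹⁰)^(1/4).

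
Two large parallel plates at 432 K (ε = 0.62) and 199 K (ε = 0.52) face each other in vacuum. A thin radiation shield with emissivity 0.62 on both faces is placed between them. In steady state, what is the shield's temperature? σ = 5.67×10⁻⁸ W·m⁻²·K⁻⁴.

In steady state the net flux on the hot side equals that on the cold side.
σ(T₁⁴−T_s⁴)/D₁ = σ(T_s⁴−T₂⁴)/D₂, with D₁ = 1/ε₁+1/ε_s−1 = 2.226, D₂ = 1/ε_s+1/ε₂−1 = 2.536.
Solve for T_s⁴: T_s⁴ = (D₂·T₁⁴ + D₁·T₂⁴)/(D₁+D₂) = 1.928×10¹⁰ K⁴.

T_s ≈ 373 K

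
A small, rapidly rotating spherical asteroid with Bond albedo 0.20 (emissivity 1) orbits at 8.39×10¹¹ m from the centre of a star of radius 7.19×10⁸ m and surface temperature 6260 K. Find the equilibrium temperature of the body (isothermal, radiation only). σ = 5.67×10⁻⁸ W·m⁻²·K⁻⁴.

The star's surface emits σT_*⁴; at distance d the flux is S = σT_*⁴(R_*/d)².
S = 5.67×10⁻⁸·(6260)⁴·(7.19×10⁸/8.39×10¹¹)² = 63.95 W/m².
For an isothermal sphere T⁴ = (1−a)S/(4σ) = 2.256×10⁸ K⁴.

T ≈ 123 K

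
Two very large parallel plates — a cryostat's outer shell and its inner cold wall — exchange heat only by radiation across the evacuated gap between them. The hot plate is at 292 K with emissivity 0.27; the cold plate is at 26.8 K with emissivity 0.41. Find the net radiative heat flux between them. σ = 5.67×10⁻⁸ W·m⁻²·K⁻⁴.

For two infinite grey parallel plates, q = σ(T₁⁴ − T₂⁴)/(1/ε₁ + 1/ε₂ − 1).
T₁⁴ − T₂⁴ = 7.270×10⁹ − 5.159×10⁵ = 7.269×10⁹ K⁴.
1/ε₁ + 1/ε₂ − 1 = 3.704 + 2.439 − 1 = 5.143.
q = 5.67×10⁻⁸ × 7.269×10⁹ / 5.143.

q ≈ 80.1 W/m²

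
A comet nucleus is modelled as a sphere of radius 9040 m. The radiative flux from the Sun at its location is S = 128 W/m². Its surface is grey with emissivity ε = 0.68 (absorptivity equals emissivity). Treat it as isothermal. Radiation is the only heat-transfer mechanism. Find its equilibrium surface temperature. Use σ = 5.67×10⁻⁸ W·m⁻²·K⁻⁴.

T ≈ 154 K

At equilibrium, absorbed power = emitted power.
Absorbing cross-section = πr² = 2.567×10⁸ m²; emitting surface = 4πr² = 1.027×10⁹ m² (ratio 4).
εS·A_cross = εσ·A_surf·T⁴  ⇒  T⁴ = S/(4σ)   (ε cancels).
T⁴ = 128/(4·5.67×10⁻⁸) = 5.644×10⁸ K⁴.
T = (5.644×10⁸)^(1/4).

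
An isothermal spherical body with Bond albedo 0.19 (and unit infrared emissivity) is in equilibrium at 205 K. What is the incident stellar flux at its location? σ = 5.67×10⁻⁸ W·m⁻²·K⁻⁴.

S ≈ 495 W/m²

(1−a)S·πr² = σ·4πr²·T⁴ ⇒ S = 4σT⁴/(1−a).
S = 4·5.67×10⁻⁸·1.766×10⁹/0.810.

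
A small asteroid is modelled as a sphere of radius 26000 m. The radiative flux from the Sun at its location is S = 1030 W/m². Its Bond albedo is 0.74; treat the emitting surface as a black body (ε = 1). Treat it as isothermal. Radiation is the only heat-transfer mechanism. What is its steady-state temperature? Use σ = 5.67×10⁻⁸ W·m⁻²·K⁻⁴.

T ≈ 185 K

At equilibrium, absorbed power = emitted power.
Absorbing cross-section = πr² = 2.124×10⁹ m²; emitting surface = 4πr² = 8.495×10⁹ m² (ratio 4).
(1−a)S·A_cross = εσ·A_surf·T⁴  ⇒  T⁴ = (1−a)S/(4σ).
T⁴ = 0.260·1030/(4·5.67×10⁻⁸) = 1.181×10⁹ K⁴.
T = (1.181×10⁹)^(1/4).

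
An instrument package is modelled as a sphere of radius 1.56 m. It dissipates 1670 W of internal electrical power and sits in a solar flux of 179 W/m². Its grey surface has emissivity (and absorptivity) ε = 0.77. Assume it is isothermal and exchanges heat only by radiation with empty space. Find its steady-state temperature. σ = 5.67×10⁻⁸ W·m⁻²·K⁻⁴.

T ≈ 213 K

At steady state, absorbed solar power + internal power = radiated power.
Absorbed: α·S·A_cross = 0.77·179·7.645 = 1054 W (cross-section πr²).
Total input = 1054 + 1670 = 2724 W.
Radiated: εσ·A_surf·T⁴ with A_surf = 4πr² = 30.58 m².
T⁴ = 2724/(0.77·5.67×10⁻⁸·30.58) = 2.040×10⁹ K⁴.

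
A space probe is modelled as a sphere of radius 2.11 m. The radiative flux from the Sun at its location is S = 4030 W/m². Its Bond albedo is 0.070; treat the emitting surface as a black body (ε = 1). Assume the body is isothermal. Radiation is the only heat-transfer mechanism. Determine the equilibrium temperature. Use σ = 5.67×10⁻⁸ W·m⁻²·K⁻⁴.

At equilibrium, absorbed power = emitted power.
Absorbing cross-section = πr² = 13.99 m²; emitting surface = 4πr² = 55.95 m² (ratio 4).
(1−a)S·A_cross = εσ·A_surf·T⁴  ⇒  T⁴ = (1−a)S/(4σ).
T⁴ = 0.930·4030/(4·5.67×10⁻⁸) = 1.653×10¹⁰ K⁴.
T = (1.653×10¹⁰)^(1/4).

T ≈ 359 K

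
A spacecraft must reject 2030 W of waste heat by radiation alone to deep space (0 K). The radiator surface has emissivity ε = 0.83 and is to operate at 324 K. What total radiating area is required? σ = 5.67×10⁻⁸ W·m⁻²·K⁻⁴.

P = εσA T⁴ ⇒ A = P/(εσT⁴).
T⁴ = 1.102×10¹⁰ K⁴.
A = 2030/(0.83 × 5.67×10⁻⁸ × 1.102×10¹⁰).

A ≈ 3.91 m²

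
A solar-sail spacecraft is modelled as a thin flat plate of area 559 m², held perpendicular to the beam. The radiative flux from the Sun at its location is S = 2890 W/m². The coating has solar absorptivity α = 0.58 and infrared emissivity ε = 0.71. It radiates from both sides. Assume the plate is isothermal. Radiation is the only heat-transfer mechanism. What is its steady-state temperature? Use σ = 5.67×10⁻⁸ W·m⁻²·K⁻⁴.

T ≈ 380 K

At equilibrium, absorbed power = emitted power.
Absorbing cross-section = A = 559.0 m²; emitting surface = 2A = 1118 m² (ratio 2).
αS·A_cross = εσ·A_surf·T⁴  ⇒  T⁴ = αS/(ε·2σ).
T⁴ = 0.580·2890/(0.71·2·5.67×10⁻⁸) = 2.082×10¹⁰ K⁴.
T = (2.082×10¹⁰)^(1/4).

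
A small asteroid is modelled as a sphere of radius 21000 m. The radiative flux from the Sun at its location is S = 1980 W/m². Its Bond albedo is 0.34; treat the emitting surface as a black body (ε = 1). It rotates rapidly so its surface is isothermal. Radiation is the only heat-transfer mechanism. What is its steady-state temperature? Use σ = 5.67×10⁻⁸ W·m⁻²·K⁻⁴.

At equilibrium, absorbed power = emitted power.
Absorbing cross-section = πr² = 1.385×10⁹ m²; emitting surface = 4πr² = 5.542×10⁹ m² (ratio 4).
(1−a)S·A_cross = εσ·A_surf·T⁴  ⇒  T⁴ = (1−a)S/(4σ).
T⁴ = 0.660·1980/(4·5.67×10⁻⁸) = 5.762×10⁹ K⁴.
T = (5.762×10⁹)^(1/4).

T ≈ 276 K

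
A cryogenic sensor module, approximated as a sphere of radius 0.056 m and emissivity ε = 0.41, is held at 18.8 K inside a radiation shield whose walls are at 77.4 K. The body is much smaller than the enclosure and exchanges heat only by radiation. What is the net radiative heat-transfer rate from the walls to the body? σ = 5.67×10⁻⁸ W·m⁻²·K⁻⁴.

P_net ≈ 0.0328 W

For a small grey body in a large enclosure: P_net = εσA(T_body⁴ − T_wall⁴).
A = 4πr² = 0.03941 m²; T_body⁴ − T_wall⁴ = 1.249×10⁵ − 3.589×10⁷ = -3.576×10⁷ K⁴.
|P_net| = 0.41·5.67×10⁻⁸·0.03941·3.576×10⁷.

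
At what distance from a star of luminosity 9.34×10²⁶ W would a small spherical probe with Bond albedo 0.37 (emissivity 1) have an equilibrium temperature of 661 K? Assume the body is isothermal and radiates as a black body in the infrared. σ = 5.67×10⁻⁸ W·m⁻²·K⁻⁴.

For an isothermal black-emitting sphere, (1−a)S·πr² = σ·4πr²·T⁴ ⇒ S = 4σT⁴/(1−a).
S = 4·5.67×10⁻⁸·(661)⁴/0.630 = 68720 W/m².
Flux falls as S = L/(4πd²), so d = √(L/(4πS)) = √(9.34×10²⁶/(4π·68720)).

d ≈ 3.29×10¹⁰ m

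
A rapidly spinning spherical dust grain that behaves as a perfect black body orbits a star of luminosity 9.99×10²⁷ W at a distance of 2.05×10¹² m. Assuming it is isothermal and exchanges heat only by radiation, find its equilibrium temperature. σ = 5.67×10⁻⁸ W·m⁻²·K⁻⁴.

First find the stellar flux at distance d: S = L/(4πd²) = 9.99×10²⁷/(4π·(2.05×10¹²)²) = 189.2 W/m².
For an isothermal sphere, absorbed (1−a)S·πr² = emitted σ·4πr²·T⁴, so T⁴ = (1−a)S/(4σ).
T⁴ = 1.00·189.2/(4·5.67×10⁻⁸) = 8.341×10⁸ K⁴.

T ≈ 170 K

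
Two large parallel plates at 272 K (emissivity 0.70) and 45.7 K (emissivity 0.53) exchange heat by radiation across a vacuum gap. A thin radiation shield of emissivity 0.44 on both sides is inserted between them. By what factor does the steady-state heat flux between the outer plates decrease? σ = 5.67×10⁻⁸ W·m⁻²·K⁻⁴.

Without shield: q₀ = σΔ(T⁴)/(1/ε₁+1/ε₂−1) with denominator 2.315.
With shield the two gaps are in series; the resistances add: (1/ε₁+1/ε_s−1)+(1/ε_s+1/ε₂−1) = 2.701+3.160 = 5.861.
Heat-flux ratio q₀/q = 5.861/2.315.

factor ≈ 2.53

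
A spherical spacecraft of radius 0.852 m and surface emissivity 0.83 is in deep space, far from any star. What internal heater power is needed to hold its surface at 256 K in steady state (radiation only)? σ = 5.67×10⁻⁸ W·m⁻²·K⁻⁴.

P ≈ 1840 W

P = εσ·4πr²·T⁴.
4πr² = 9.122 m²; T⁴ = 4.295×10⁹ K⁴.
P = 0.83·5.67×10⁻⁸·9.122·4.295×10⁹.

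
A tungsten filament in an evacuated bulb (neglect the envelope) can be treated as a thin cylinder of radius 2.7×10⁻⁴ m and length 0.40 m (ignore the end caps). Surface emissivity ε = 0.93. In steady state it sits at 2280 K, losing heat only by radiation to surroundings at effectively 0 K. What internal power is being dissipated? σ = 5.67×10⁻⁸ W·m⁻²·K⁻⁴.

Steady state: P = εσA T⁴.
A = 2πrL = 6.786×10⁻⁴ m²; T⁴ = (2280)⁴ = 2.702×10¹³ K⁴.
P = 0.93 × 5.67×10⁻⁸ × 6.786×10⁻⁴ × 2.702×10¹³.

P ≈ 967 W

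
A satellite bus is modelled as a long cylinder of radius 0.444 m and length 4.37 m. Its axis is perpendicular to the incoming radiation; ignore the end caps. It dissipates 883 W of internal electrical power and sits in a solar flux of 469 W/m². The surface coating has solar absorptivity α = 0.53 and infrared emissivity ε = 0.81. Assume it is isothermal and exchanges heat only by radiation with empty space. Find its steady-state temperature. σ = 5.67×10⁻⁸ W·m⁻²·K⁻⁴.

At steady state, absorbed solar power + internal power = radiated power.
Absorbed: α·S·A_cross = 0.53·469·3.881 = 964.6 W (cross-section 2rL).
Total input = 964.6 + 883 = 1848 W.
Radiated: εσ·A_surf·T⁴ with A_surf = 2πrL = 12.19 m².
T⁴ = 1848/(0.81·5.67×10⁻⁸·12.19) = 3.300×10⁹ K⁴.

T ≈ 240 K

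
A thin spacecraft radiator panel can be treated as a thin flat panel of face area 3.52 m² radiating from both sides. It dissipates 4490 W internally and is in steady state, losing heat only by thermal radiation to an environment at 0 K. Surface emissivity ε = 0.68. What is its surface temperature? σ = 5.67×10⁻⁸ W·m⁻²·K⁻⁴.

T ≈ 359 K

Steady state: internal power = radiated power, P = εσA T⁴.
Radiating area A = 2·3.52 = 7.040 m².
T⁴ = P/(εσA) = 4490/(0.68·5.67×10⁻⁸·7.040) = 1.654×10¹⁰ K⁴.
T = (1.654×10¹⁰)^(1/4).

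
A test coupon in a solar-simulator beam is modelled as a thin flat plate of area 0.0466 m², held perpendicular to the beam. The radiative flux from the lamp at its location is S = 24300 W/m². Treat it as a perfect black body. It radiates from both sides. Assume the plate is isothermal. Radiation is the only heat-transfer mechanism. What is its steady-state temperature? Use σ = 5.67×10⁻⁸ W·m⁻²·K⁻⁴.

At equilibrium, absorbed power = emitted power.
Absorbing cross-section = A = 0.04660 m²; emitting surface = 2A = 0.09320 m² (ratio 2).
S·A_cross = εσ·A_surf·T⁴  ⇒  T⁴ = S/(2σ).
T⁴ = 1.00·24300/(2·5.67×10⁻⁸) = 2.143×10¹¹ K⁴.
T = (2.143×10¹¹)^(1/4).

T ≈ 680 K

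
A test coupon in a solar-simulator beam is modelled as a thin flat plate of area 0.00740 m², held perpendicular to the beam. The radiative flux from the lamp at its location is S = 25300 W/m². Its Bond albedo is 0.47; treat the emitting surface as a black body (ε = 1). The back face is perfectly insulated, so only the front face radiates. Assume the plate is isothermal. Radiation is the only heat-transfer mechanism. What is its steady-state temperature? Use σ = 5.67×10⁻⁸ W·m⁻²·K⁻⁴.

T ≈ 697 K

At equilibrium, absorbed power = emitted power.
Absorbing cross-section = A = 0.007400 m²; emitting surface = A = 0.007400 m² (ratio 1).
(1−a)S·A_cross = εσ·A_surf·T⁴  ⇒  T⁴ = (1−a)S/(1σ).
T⁴ = 0.530·25300/(1·5.67×10⁻⁸) = 2.365×10¹¹ K⁴.
T = (2.365×10¹¹)^(1/4).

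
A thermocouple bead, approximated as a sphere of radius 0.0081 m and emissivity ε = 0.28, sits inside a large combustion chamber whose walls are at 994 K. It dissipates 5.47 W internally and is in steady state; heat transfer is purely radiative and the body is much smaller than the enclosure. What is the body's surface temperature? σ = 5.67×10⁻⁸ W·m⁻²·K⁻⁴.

T ≈ 1090 K

For a small grey body in a large enclosure, net radiated power = εσA(T⁴ − T_w⁴).
Steady state: P = εσA(T⁴ − T_w⁴) with A = 4πr² = 8.245×10⁻⁴ m².
T⁴ = P/(εσA) + T_w⁴ = 5.47/(0.28·5.67×10⁻⁸·8.245×10⁻⁴) + (994)⁴
    = 4.179×10¹¹ + 9.762×10¹¹ = 1.394×10¹² K⁴.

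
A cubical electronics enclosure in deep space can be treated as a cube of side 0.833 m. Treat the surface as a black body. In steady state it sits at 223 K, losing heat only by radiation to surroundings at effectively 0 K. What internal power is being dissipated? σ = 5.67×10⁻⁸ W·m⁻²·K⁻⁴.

P ≈ 584 W

Steady state: P = εσA T⁴.
A = 6L² = 4.163 m²; T⁴ = (223)⁴ = 2.473×10⁹ K⁴.
P = 1.0 × 5.67×10⁻⁸ × 4.163 × 2.473×10⁹.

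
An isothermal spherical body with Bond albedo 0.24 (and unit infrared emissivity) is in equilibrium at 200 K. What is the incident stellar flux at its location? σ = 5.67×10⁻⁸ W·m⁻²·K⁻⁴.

S ≈ 477 W/m²

(1−a)S·πr² = σ·4πr²·T⁴ ⇒ S = 4σT⁴/(1−a).
S = 4·5.67×10⁻⁸·1.600×10⁹/0.760.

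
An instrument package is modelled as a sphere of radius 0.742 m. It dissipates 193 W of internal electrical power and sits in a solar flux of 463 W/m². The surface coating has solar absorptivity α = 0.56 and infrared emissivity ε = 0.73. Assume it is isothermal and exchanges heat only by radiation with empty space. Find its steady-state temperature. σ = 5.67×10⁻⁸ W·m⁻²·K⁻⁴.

T ≈ 218 K

At steady state, absorbed solar power + internal power = radiated power.
Absorbed: α·S·A_cross = 0.56·463·1.730 = 448.5 W (cross-section πr²).
Total input = 448.5 + 193 = 641.5 W.
Radiated: εσ·A_surf·T⁴ with A_surf = 4πr² = 6.919 m².
T⁴ = 641.5/(0.73·5.67×10⁻⁸·6.919) = 2.240×10⁹ K⁴.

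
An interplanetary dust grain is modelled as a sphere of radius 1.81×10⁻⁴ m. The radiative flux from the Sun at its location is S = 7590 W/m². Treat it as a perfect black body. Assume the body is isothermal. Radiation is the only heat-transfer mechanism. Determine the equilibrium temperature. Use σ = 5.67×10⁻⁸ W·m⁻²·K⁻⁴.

At equilibrium, absorbed power = emitted power.
Absorbing cross-section = πr² = 1.029×10⁻⁷ m²; emitting surface = 4πr² = 4.117×10⁻⁷ m² (ratio 4).
S·A_cross = εσ·A_surf·T⁴  ⇒  T⁴ = S/(4σ).
T⁴ = 1.00·7590/(4·5.67×10⁻⁸) = 3.347×10¹⁰ K⁴.
T = (3.347×10¹⁰)^(1/4).

T ≈ 428 K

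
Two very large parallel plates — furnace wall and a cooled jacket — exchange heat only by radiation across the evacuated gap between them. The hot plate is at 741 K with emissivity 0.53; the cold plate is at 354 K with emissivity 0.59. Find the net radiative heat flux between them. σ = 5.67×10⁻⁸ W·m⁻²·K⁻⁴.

For two infinite grey parallel plates, q = σ(T₁⁴ − T₂⁴)/(1/ε₁ + 1/ε₂ − 1).
T₁⁴ − T₂⁴ = 3.015×10¹¹ − 1.570×10¹⁰ = 2.858×10¹¹ K⁴.
1/ε₁ + 1/ε₂ − 1 = 1.887 + 1.695 − 1 = 2.582.
q = 5.67×10⁻⁸ × 2.858×10¹¹ / 2.582.

q ≈ 6280 W/m²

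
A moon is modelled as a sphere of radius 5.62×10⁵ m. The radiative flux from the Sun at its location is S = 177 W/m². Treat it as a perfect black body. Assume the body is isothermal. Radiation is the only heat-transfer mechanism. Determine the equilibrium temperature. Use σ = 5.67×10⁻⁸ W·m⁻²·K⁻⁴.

At equilibrium, absorbed power = emitted power.
Absorbing cross-section = πr² = 9.923×10¹¹ m²; emitting surface = 4πr² = 3.969×10¹² m² (ratio 4).
S·A_cross = εσ·A_surf·T⁴  ⇒  T⁴ = S/(4σ).
T⁴ = 1.00·177/(4·5.67×10⁻⁸) = 7.804×10⁸ K⁴.
T = (7.804×10⁸)^(1/4).

T ≈ 167 K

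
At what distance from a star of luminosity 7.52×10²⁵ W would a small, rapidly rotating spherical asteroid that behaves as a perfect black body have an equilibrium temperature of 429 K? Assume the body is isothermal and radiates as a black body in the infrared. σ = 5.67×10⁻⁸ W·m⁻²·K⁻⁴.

d ≈ 2.79×10¹⁰ m

For an isothermal black-emitting sphere, (1−a)S·πr² = σ·4πr²·T⁴ ⇒ S = 4σT⁴/(1−a).
S = 4·5.67×10⁻⁸·(429)⁴/1.00 = 7682 W/m².
Flux falls as S = L/(4πd²), so d = √(L/(4πS)) = √(7.52×10²⁵/(4π·7682)).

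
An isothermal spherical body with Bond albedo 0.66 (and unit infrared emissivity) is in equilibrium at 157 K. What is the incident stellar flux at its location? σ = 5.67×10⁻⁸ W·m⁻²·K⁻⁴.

(1−a)S·πr² = σ·4πr²·T⁴ ⇒ S = 4σT⁴/(1−a).
S = 4·5.67×10⁻⁸·6.076×10⁸/0.340.

S ≈ 405 W/m²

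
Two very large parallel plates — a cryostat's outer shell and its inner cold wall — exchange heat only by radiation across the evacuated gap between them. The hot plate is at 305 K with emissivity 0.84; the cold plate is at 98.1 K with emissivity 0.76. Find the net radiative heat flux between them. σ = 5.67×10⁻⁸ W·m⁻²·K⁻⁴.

For two infinite grey parallel plates, q = σ(T₁⁴ − T₂⁴)/(1/ε₁ + 1/ε₂ − 1).
T₁⁴ − T₂⁴ = 8.654×10⁹ − 9.261×10⁷ = 8.561×10⁹ K⁴.
1/ε₁ + 1/ε₂ − 1 = 1.190 + 1.316 − 1 = 1.506.
q = 5.67×10⁻⁸ × 8.561×10⁹ / 1.506.

q ≈ 322 W/m²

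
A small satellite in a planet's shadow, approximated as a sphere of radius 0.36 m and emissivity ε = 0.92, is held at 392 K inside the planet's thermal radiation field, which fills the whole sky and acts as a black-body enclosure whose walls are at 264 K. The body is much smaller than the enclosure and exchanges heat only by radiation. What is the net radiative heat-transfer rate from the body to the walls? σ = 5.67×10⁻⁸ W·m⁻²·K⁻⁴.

For a small grey body in a large enclosure: P_net = εσA(T_body⁴ − T_wall⁴).
A = 4πr² = 1.629 m²; T_body⁴ − T_wall⁴ = 2.361×10¹⁰ − 4.858×10⁹ = 1.876×10¹⁰ K⁴.
|P_net| = 0.92·5.67×10⁻⁸·1.629·1.876×10¹⁰.

P_net ≈ 1590 W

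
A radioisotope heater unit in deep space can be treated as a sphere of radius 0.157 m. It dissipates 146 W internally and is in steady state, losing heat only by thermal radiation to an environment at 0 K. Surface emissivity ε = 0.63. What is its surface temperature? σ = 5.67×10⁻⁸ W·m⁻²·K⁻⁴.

T ≈ 339 K

Steady state: internal power = radiated power, P = εσA T⁴.
Radiating area A = 4πr² = 0.3097 m².
T⁴ = P/(εσA) = 146/(0.63·5.67×10⁻⁸·0.3097) = 1.320×10¹⁰ K⁴.
T = (1.320×10¹⁰)^(1/4).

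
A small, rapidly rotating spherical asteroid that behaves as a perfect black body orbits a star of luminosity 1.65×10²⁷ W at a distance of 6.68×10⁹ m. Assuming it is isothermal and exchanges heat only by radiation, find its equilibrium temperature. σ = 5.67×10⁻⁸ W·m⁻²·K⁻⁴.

First find the stellar flux at distance d: S = L/(4πd²) = 1.65×10²⁷/(4π·(6.68×10⁹)²) = 2.943×10⁶ W/m².
For an isothermal sphere, absorbed (1−a)S·πr² = emitted σ·4πr²·T⁴, so T⁴ = (1−a)S/(4σ).
T⁴ = 1.00·2.943×10⁶/(4·5.67×10⁻⁸) = 1.297×10¹³ K⁴.

T ≈ 1900 K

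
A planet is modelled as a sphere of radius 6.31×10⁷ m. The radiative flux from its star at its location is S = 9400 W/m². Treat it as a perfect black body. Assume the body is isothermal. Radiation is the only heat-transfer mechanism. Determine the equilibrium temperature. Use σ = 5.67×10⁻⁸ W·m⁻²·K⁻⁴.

At equilibrium, absorbed power = emitted power.
Absorbing cross-section = πr² = 1.251×10¹⁶ m²; emitting surface = 4πr² = 5.003×10¹⁶ m² (ratio 4).
S·A_cross = εσ·A_surf·T⁴  ⇒  T⁴ = S/(4σ).
T⁴ = 1.00·9400/(4·5.67×10⁻⁸) = 4.145×10¹⁰ K⁴.
T = (4.145×10¹⁰)^(1/4).

T ≈ 451 K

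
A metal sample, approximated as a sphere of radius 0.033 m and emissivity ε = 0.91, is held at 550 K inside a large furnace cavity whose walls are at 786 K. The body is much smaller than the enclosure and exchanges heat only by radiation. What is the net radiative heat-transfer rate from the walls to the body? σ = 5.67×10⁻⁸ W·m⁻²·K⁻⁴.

For a small grey body in a large enclosure: P_net = εσA(T_body⁴ − T_wall⁴).
A = 4πr² = 0.01368 m²; T_body⁴ − T_wall⁴ = 9.151×10¹⁰ − 3.817×10¹¹ = -2.902×10¹¹ K⁴.
|P_net| = 0.91·5.67×10⁻⁸·0.01368·2.902×10¹¹.

P_net ≈ 205 W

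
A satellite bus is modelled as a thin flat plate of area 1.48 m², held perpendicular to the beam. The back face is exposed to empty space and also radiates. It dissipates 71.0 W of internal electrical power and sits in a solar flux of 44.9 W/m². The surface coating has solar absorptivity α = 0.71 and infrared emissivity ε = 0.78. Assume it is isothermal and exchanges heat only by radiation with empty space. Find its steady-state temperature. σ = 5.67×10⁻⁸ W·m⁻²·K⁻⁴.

At steady state, absorbed solar power + internal power = radiated power.
Absorbed: α·S·A_cross = 0.71·44.9·1.480 = 47.18 W (cross-section A).
Total input = 47.18 + 71.0 = 118.2 W.
Radiated: εσ·A_surf·T⁴ with A_surf = 2A = 2.960 m².
T⁴ = 118.2/(0.78·5.67×10⁻⁸·2.960) = 9.028×10⁸ K⁴.

T ≈ 173 K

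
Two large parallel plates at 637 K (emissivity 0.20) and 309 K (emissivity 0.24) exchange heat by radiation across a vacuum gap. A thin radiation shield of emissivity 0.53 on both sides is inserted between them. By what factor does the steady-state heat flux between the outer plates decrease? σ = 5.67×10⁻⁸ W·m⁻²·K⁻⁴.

factor ≈ 1.34

Without shield: q₀ = σΔ(T⁴)/(1/ε₁+1/ε₂−1) with denominator 8.167.
With shield the two gaps are in series; the resistances add: (1/ε₁+1/ε_s−1)+(1/ε_s+1/ε₂−1) = 5.887+5.053 = 10.94.
Heat-flux ratio q₀/q = 10.94/8.167.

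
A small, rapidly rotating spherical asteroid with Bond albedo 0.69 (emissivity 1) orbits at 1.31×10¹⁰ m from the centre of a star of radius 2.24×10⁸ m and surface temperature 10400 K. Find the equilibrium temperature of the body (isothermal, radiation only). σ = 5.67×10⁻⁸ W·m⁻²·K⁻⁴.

T ≈ 718 K

The star's surface emits σT_*⁴; at distance d the flux is S = σT_*⁴(R_*/d)².
S = 5.67×10⁻⁸·(10400)⁴·(2.24×10⁸/1.31×10¹⁰)² = 1.939×10⁵ W/m².
For an isothermal sphere T⁴ = (1−a)S/(4σ) = 2.651×10¹¹ K⁴.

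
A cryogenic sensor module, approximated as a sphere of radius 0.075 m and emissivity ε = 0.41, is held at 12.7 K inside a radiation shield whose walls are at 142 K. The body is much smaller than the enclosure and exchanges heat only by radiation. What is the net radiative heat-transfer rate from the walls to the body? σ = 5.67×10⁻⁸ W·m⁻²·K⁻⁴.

For a small grey body in a large enclosure: P_net = εσA(T_body⁴ − T_wall⁴).
A = 4πr² = 0.07069 m²; T_body⁴ − T_wall⁴ = 26010 − 4.066×10⁸ = -4.066×10⁸ K⁴.
|P_net| = 0.41·5.67×10⁻⁸·0.07069·4.066×10⁸.

P_net ≈ 0.668 W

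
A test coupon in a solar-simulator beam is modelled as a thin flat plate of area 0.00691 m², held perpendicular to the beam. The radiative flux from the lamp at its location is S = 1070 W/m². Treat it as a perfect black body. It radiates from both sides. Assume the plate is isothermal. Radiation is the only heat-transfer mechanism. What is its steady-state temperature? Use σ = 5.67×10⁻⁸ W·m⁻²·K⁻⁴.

At equilibrium, absorbed power = emitted power.
Absorbing cross-section = A = 0.006910 m²; emitting surface = 2A = 0.01382 m² (ratio 2).
S·A_cross = εσ·A_surf·T⁴  ⇒  T⁴ = S/(2σ).
T⁴ = 1.00·1070/(2·5.67×10⁻⁸) = 9.436×10⁹ K⁴.
T = (9.436×10⁹)^(1/4).

T ≈ 312 K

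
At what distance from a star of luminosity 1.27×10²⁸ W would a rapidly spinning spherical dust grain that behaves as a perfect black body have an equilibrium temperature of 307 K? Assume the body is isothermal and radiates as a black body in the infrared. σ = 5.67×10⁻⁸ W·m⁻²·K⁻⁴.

For an isothermal black-emitting sphere, (1−a)S·πr² = σ·4πr²·T⁴ ⇒ S = 4σT⁴/(1−a).
S = 4·5.67×10⁻⁸·(307)⁴/1.00 = 2015 W/m².
Flux falls as S = L/(4πd²), so d = √(L/(4πS)) = √(1.27×10²⁸/(4π·2015)).

d ≈ 7.08×10¹¹ m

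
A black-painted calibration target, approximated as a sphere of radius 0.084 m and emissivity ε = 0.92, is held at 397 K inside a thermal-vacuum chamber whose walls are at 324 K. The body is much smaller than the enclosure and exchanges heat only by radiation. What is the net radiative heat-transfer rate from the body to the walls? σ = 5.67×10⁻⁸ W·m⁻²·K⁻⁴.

P_net ≈ 63.9 W

For a small grey body in a large enclosure: P_net = εσA(T_body⁴ − T_wall⁴).
A = 4πr² = 0.08867 m²; T_body⁴ − T_wall⁴ = 2.484×10¹⁰ − 1.102×10¹⁰ = 1.382×10¹⁰ K⁴.
|P_net| = 0.92·5.67×10⁻⁸·0.08867·1.382×10¹⁰.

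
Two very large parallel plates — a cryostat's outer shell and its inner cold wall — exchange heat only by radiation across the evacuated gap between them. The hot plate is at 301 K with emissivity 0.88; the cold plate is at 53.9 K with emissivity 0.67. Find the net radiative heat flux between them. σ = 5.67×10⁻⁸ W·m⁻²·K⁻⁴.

q ≈ 285 W/m²

For two infinite grey parallel plates, q = σ(T₁⁴ − T₂⁴)/(1/ε₁ + 1/ε₂ − 1).
T₁⁴ − T₂⁴ = 8.209×10⁹ − 8.440×10⁶ = 8.200×10⁹ K⁴.
1/ε₁ + 1/ε₂ − 1 = 1.136 + 1.493 − 1 = 1.629.
q = 5.67×10⁻⁸ × 8.200×10⁹ / 1.629.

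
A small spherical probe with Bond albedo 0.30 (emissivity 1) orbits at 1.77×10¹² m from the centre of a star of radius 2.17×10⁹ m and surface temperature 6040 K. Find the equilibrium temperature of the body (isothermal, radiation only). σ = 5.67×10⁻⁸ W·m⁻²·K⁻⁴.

The star's surface emits σT_*⁴; at distance d the flux is S = σT_*⁴(R_*/d)².
S = 5.67×10⁻⁸·(6040)⁴·(2.17×10⁹/1.77×10¹²)² = 113.4 W/m².
For an isothermal sphere T⁴ = (1−a)S/(4σ) = 3.501×10⁸ K⁴.

T ≈ 137 K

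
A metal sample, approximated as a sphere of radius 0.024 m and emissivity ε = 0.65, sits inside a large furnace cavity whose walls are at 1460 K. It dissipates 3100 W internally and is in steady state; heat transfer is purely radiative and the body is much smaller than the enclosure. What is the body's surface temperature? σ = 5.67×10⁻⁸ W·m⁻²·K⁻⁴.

For a small grey body in a large enclosure, net radiated power = εσA(T⁴ − T_w⁴).
Steady state: P = εσA(T⁴ − T_w⁴) with A = 4πr² = 0.007238 m².
T⁴ = P/(εσA) + T_w⁴ = 3100/(0.65·5.67×10⁻⁸·0.007238) + (1460)⁴
    = 1.162×10¹³ + 4.544×10¹² = 1.616×10¹³ K⁴.

T ≈ 2010 K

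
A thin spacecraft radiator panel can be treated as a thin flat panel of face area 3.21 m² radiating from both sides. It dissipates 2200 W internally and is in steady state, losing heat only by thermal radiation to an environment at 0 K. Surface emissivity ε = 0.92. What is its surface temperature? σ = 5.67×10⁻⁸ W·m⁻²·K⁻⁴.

T ≈ 285 K

Steady state: internal power = radiated power, P = εσA T⁴.
Radiating area A = 2·3.21 = 6.420 m².
T⁴ = P/(εσA) = 2200/(0.92·5.67×10⁻⁸·6.420) = 6.569×10⁹ K⁴.
T = (6.569×10⁹)^(1/4).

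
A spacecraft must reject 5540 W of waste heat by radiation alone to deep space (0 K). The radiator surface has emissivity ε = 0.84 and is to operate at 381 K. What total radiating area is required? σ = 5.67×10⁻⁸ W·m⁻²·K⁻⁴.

P = εσA T⁴ ⇒ A = P/(εσT⁴).
T⁴ = 2.107×10¹⁰ K⁴.
A = 5540/(0.84 × 5.67×10⁻⁸ × 2.107×10¹⁰).

A ≈ 5.52 m²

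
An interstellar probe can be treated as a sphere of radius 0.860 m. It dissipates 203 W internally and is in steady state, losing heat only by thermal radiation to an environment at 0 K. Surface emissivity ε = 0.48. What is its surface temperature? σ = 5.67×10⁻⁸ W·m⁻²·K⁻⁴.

T ≈ 168 K

Steady state: internal power = radiated power, P = εσA T⁴.
Radiating area A = 4πr² = 9.294 m².
T⁴ = P/(εσA) = 203/(0.48·5.67×10⁻⁸·9.294) = 8.025×10⁸ K⁴.
T = (8.025×10⁸)^(1/4).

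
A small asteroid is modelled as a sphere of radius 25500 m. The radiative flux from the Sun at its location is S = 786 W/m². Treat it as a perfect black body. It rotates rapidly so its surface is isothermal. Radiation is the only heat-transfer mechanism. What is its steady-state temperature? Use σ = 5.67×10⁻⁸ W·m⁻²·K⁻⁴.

T ≈ 243 K

At equilibrium, absorbed power = emitted power.
Absorbing cross-section = πr² = 2.043×10⁹ m²; emitting surface = 4πr² = 8.171×10⁹ m² (ratio 4).
S·A_cross = εσ·A_surf·T⁴  ⇒  T⁴ = S/(4σ).
T⁴ = 1.00·786/(4·5.67×10⁻⁸) = 3.466×10⁹ K⁴.
T = (3.466×10⁹)^(1/4).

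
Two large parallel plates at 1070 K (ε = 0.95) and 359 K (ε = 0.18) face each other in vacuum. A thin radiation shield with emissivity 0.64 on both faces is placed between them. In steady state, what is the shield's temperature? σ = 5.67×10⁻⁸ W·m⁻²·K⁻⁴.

T_s ≈ 1010 K

In steady state the net flux on the hot side equals that on the cold side.
σ(T₁⁴−T_s⁴)/D₁ = σ(T_s⁴−T₂⁴)/D₂, with D₁ = 1/ε₁+1/ε_s−1 = 1.615, D₂ = 1/ε_s+1/ε₂−1 = 6.118.
Solve for T_s⁴: T_s⁴ = (D₂·T₁⁴ + D₁·T₂⁴)/(D₁+D₂) = 1.040×10¹² K⁴.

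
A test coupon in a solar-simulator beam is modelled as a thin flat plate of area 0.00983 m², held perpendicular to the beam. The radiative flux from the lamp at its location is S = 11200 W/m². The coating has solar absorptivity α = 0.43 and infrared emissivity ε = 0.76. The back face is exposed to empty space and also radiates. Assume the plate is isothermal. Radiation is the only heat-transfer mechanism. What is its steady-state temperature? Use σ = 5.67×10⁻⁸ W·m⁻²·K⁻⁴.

T ≈ 486 K

At equilibrium, absorbed power = emitted power.
Absorbing cross-section = A = 0.009830 m²; emitting surface = 2A = 0.01966 m² (ratio 2).
αS·A_cross = εσ·A_surf·T⁴  ⇒  T⁴ = αS/(ε·2σ).
T⁴ = 0.430·11200/(0.76·2·5.67×10⁻⁸) = 5.588×10¹⁰ K⁴.
T = (5.588×10¹⁰)^(1/4).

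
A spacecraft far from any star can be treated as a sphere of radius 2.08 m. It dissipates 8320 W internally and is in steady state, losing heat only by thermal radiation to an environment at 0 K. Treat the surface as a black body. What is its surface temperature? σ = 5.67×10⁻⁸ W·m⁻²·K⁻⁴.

T ≈ 228 K

Steady state: internal power = radiated power, P = εσA T⁴.
Radiating area A = 4πr² = 54.37 m².
T⁴ = P/(εσA) = 8320/(1.0·5.67×10⁻⁸·54.37) = 2.699×10⁹ K⁴.
T = (2.699×10⁹)^(1/4).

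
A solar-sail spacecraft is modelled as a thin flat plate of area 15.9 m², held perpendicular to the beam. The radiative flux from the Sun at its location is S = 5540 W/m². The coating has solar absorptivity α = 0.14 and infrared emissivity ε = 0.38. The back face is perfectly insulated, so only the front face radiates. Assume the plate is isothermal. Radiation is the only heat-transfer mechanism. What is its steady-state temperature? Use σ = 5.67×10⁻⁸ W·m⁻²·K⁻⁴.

T ≈ 436 K

At equilibrium, absorbed power = emitted power.
Absorbing cross-section = A = 15.90 m²; emitting surface = A = 15.90 m² (ratio 1).
αS·A_cross = εσ·A_surf·T⁴  ⇒  T⁴ = αS/(ε·1σ).
T⁴ = 0.140·5540/(0.38·1·5.67×10⁻⁸) = 3.600×10¹⁰ K⁴.
T = (3.600×10¹⁰)^(1/4).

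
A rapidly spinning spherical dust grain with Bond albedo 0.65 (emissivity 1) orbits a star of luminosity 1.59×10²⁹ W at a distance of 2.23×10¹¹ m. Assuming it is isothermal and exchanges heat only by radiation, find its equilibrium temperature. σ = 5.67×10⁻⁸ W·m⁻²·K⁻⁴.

First find the stellar flux at distance d: S = L/(4πd²) = 1.59×10²⁹/(4π·(2.23×10¹¹)²) = 2.544×10⁵ W/m².
For an isothermal sphere, absorbed (1−a)S·πr² = emitted σ·4πr²·T⁴, so T⁴ = (1−a)S/(4σ).
T⁴ = 0.350·2.544×10⁵/(4·5.67×10⁻⁸) = 3.926×10¹¹ K⁴.

T ≈ 792 K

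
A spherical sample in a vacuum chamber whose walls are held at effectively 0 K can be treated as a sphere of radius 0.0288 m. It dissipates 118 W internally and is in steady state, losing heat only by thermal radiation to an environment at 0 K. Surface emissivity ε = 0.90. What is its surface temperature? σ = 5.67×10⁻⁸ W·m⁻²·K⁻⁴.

T ≈ 686 K

Steady state: internal power = radiated power, P = εσA T⁴.
Radiating area A = 4πr² = 0.01042 m².
T⁴ = P/(εσA) = 118/(0.90·5.67×10⁻⁸·0.01042) = 2.219×10¹¹ K⁴.
T = (2.219×10¹¹)^(1/4).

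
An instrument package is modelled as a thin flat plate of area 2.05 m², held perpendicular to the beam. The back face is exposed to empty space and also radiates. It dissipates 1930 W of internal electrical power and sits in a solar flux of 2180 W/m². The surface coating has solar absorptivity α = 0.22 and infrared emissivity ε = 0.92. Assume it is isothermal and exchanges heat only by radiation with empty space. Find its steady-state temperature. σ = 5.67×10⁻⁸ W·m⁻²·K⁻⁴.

T ≈ 342 K

At steady state, absorbed solar power + internal power = radiated power.
Absorbed: α·S·A_cross = 0.22·2180·2.050 = 983.2 W (cross-section A).
Total input = 983.2 + 1930 = 2913 W.
Radiated: εσ·A_surf·T⁴ with A_surf = 2A = 4.100 m².
T⁴ = 2913/(0.92·5.67×10⁻⁸·4.100) = 1.362×10¹⁰ K⁴.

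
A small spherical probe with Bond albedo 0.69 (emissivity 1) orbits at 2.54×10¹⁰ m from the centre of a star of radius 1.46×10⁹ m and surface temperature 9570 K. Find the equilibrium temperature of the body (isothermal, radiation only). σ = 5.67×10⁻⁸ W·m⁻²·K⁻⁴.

T ≈ 1210 K

The star's surface emits σT_*⁴; at distance d the flux is S = σT_*⁴(R_*/d)².
S = 5.67×10⁻⁸·(9570)⁴·(1.46×10⁹/2.54×10¹⁰)² = 1.571×10⁶ W/m².
For an isothermal sphere T⁴ = (1−a)S/(4σ) = 2.148×10¹² K⁴.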